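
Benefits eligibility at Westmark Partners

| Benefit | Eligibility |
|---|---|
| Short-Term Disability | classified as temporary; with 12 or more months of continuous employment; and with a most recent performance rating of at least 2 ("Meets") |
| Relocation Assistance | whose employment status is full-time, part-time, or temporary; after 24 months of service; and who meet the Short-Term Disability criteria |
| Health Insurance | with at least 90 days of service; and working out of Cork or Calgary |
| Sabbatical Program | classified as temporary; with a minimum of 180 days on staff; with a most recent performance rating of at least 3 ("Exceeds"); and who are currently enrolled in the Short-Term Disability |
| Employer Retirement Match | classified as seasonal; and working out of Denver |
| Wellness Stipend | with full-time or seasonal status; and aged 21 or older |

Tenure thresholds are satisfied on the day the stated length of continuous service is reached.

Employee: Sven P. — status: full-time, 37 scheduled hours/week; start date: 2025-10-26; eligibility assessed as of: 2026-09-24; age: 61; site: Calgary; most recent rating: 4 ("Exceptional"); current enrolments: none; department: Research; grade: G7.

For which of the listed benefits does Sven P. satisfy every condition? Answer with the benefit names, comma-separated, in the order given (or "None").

Service from 2025-10-26 to 2026-09-24: 333 days.
Short-Term Disability — status full-time ✗ (requires temporary) → not eligible.
Relocation Assistance — status full-time ✓; service 333 days < 24 months (≈720 days) ✗ → not eligible.
Health Insurance — service 333 days ≥ 90 days ✓; site Calgary ✓ → eligible.
Sabbatical Program — status full-time ✗ (requires temporary) → not eligible.
Employer Retirement Match — status full-time ✗ (requires seasonal) → not eligible.
Wellness Stipend — status full-time ✓; age 61 ≥ 21 ✓ → eligible.

Health Insurance, Wellness Stipend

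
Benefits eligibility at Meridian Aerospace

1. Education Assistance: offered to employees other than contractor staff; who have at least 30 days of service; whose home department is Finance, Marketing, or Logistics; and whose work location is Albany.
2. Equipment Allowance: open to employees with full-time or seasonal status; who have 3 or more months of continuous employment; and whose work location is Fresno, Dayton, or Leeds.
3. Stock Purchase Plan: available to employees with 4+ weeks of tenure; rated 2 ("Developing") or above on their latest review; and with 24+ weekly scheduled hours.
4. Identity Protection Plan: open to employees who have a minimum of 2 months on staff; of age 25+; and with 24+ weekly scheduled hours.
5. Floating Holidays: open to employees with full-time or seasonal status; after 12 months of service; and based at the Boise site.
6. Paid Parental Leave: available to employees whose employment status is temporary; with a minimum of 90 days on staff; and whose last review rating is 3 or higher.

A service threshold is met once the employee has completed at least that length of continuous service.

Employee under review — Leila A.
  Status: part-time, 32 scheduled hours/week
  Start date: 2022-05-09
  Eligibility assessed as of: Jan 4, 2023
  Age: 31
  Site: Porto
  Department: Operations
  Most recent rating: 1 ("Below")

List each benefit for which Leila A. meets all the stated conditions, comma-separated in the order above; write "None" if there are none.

Identity Protection Plan

Service from 2022-05-09 to Jan 4, 2023: 240 days.
Education Assistance — status part-time ✓ (not excluded); service 240 days ≥ 30 days ✓; dept Operations ✗ → not eligible.
Equipment Allowance — status part-time ✗ (requires full-time or seasonal) → not eligible.
Stock Purchase Plan — service 240 days ≥ 4 weeks (≈28 days) ✓; rating 1 < 2 ✗ → not eligible.
Identity Protection Plan — service 240 days ≥ 2 months (≈60 days) ✓; age 31 ≥ 25 ✓; 32 hrs/wk ≥ 24 ✓ → eligible.
Floating Holidays — status part-time ✗ (requires full-time or seasonal) → not eligible.
Paid Parental Leave — status part-time ✗ (requires temporary) → not eligible.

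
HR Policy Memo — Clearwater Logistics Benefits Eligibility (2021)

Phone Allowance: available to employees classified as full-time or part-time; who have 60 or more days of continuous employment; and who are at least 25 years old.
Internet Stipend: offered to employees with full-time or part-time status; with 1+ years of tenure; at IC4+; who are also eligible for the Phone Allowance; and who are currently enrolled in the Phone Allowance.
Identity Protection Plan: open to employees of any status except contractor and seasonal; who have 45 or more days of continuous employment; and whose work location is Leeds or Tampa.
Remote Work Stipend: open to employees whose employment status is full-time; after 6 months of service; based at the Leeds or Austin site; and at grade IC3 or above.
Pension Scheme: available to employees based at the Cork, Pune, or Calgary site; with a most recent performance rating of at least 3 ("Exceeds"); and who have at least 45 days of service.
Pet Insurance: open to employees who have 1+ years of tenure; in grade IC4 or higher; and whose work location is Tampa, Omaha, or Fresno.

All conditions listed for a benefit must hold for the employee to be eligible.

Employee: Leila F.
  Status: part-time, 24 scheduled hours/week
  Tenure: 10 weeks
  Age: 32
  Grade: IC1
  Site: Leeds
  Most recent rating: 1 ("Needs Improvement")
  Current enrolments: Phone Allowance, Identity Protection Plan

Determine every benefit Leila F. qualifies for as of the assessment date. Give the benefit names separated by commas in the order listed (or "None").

Phone Allowance — status part-time ✓; service 10 weeks ≥ 60 days ✓; age 32 ≥ 25 ✓ → eligible.
Internet Stipend — status part-time ✓; service 10 weeks < 1 year (≈365 days) ✗ → not eligible.
Identity Protection Plan — status part-time ✓ (not excluded); service 10 weeks ≥ 45 days ✓; site Leeds ✓ → eligible.
Remote Work Stipend — status part-time ✗ (requires full-time) → not eligible.
Pension Scheme — site Leeds ✗ (not Cork, Pune, or Calgary) → not eligible.
Pet Insurance — service 10 weeks < 1 year (≈365 days) ✗ → not eligible.

Phone Allowance, Identity Protection Plan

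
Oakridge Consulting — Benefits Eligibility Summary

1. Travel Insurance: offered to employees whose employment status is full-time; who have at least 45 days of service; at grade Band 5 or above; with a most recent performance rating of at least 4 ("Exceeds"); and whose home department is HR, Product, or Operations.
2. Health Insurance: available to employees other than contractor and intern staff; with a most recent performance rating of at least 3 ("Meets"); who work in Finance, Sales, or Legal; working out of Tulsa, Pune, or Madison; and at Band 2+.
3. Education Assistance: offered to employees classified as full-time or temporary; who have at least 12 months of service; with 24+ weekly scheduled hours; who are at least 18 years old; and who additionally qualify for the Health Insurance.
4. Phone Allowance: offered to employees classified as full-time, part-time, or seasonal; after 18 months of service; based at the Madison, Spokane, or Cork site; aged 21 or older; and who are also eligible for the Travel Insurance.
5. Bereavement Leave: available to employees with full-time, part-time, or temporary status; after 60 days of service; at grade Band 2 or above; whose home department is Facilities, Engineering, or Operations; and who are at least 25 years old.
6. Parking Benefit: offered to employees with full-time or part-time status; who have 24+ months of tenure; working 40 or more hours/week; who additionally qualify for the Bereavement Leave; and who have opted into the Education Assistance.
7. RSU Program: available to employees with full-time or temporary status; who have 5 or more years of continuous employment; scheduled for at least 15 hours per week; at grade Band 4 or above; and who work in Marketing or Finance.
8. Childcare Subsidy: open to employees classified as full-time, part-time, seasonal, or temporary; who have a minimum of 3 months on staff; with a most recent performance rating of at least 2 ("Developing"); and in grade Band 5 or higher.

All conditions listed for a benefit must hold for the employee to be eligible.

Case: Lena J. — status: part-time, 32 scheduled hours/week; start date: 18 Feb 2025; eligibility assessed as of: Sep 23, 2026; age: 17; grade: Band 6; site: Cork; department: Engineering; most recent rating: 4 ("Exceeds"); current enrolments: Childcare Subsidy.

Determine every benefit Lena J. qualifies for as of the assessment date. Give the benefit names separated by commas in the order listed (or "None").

Childcare Subsidy

Service from 18 Feb 2025 to Sep 23, 2026: 582 days.
Travel Insurance — status part-time ✗ (requires full-time) → not eligible.
Health Insurance — status part-time ✓ (not excluded); rating 4 ≥ 3 ✓; dept Engineering ✗ → not eligible.
Education Assistance — status part-time ✗ (requires full-time or temporary) → not eligible.
Phone Allowance — status part-time ✓; service 582 days ≥ 18 months (≈540 days) ✓; site Cork ✓; age 17 < 21 ✗ → not eligible.
Bereavement Leave — status part-time ✓; service 582 days ≥ 60 days ✓; grade Band 6 ≥ Band 2 ✓; dept Engineering ✓; age 17 < 25 ✗ → not eligible.
Parking Benefit — status part-time ✓; service 582 days < 24 months (≈720 days) ✗ → not eligible.
RSU Program — status part-time ✗ (requires full-time or temporary) → not eligible.
Childcare Subsidy — status part-time ✓; service 582 days ≥ 3 months (≈90 days) ✓; rating 4 ≥ 2 ✓; grade Band 6 ≥ Band 5 ✓ → eligible.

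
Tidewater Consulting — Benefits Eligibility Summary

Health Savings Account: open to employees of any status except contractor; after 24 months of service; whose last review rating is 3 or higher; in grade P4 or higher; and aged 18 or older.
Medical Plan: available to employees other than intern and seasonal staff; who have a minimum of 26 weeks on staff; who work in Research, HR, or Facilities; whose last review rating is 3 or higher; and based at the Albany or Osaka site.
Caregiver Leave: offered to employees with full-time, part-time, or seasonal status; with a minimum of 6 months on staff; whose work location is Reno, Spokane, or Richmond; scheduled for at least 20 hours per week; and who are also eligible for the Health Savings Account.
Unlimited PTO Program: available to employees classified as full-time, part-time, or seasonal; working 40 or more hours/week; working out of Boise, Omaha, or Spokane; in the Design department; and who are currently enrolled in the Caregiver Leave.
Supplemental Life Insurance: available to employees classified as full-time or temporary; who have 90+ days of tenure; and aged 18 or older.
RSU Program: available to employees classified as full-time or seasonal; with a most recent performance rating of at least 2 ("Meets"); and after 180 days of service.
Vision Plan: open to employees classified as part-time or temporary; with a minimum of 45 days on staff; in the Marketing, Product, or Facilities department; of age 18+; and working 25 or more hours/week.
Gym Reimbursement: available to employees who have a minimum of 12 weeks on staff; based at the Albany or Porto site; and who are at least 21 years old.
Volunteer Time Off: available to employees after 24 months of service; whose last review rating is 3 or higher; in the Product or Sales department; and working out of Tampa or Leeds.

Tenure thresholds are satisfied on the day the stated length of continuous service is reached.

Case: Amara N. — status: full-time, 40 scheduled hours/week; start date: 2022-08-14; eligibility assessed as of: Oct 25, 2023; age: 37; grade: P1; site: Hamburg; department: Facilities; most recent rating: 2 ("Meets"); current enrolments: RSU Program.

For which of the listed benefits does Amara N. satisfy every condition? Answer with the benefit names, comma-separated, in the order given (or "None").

Service from 2022-08-14 to Oct 25, 2023: 437 days.
Health Savings Account — status full-time ✓ (not excluded); service 437 days < 24 months (≈720 days) ✗ → not eligible.
Medical Plan — status full-time ✓ (not excluded); service 437 days ≥ 26 weeks (≈182 days) ✓; dept Facilities ✓; rating 2 < 3 ✗ → not eligible.
Caregiver Leave — status full-time ✓; service 437 days ≥ 6 months (≈180 days) ✓; site Hamburg ✗ (not Reno, Spokane, or Richmond) → not eligible.
Unlimited PTO Program — status full-time ✓; 40 hrs/wk ≥ 40 ✓; site Hamburg ✗ (not Boise, Omaha, or Spokane) → not eligible.
Supplemental Life Insurance — status full-time ✓; service 437 days ≥ 90 days ✓; age 37 ≥ 18 ✓ → eligible.
RSU Program — status full-time ✓; rating 2 ≥ 2 ✓; service 437 days ≥ 180 days ✓ → eligible.
Vision Plan — status full-time ✗ (requires part-time or temporary) → not eligible.
Gym Reimbursement — service 437 days ≥ 12 weeks (≈84 days) ✓; site Hamburg ✗ (not Albany or Porto) → not eligible.
Volunteer Time Off — service 437 days < 24 months (≈720 days) ✗ → not eligible.

Supplemental Life Insurance, RSU Program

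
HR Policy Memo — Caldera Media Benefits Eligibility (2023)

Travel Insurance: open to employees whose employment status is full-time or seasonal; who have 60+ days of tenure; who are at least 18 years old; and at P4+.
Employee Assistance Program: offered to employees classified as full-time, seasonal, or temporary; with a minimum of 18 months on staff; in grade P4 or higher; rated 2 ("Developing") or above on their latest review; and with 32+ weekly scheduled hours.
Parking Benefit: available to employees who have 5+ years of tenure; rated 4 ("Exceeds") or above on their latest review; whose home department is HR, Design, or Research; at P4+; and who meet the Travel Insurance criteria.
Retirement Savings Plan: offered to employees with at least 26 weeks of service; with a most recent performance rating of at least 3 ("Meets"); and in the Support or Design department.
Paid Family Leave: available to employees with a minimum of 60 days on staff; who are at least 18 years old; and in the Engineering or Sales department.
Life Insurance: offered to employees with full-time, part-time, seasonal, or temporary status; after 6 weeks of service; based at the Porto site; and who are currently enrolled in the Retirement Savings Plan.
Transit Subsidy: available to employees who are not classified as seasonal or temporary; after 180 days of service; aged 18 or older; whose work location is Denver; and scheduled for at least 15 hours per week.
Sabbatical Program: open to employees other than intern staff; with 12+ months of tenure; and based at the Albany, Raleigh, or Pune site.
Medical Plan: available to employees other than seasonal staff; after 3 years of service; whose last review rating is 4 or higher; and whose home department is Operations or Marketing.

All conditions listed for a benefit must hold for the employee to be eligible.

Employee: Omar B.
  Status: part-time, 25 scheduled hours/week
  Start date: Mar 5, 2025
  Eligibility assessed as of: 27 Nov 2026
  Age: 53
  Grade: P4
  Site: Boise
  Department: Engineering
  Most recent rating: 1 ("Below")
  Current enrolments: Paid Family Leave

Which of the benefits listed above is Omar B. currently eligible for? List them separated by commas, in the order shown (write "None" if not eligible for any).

Service from Mar 5, 2025 to 27 Nov 2026: 632 days.
Travel Insurance — status part-time ✗ (requires full-time or seasonal) → not eligible.
Employee Assistance Program — status part-time ✗ (requires full-time, seasonal, or temporary) → not eligible.
Parking Benefit — service 632 days < 5 years (≈1825 days) ✗ → not eligible.
Retirement Savings Plan — service 632 days ≥ 26 weeks (≈182 days) ✓; rating 1 < 3 ✗ → not eligible.
Paid Family Leave — service 632 days ≥ 60 days ✓; age 53 ≥ 18 ✓; dept Engineering ✓ → eligible.
Life Insurance — status part-time ✓; service 632 days ≥ 6 weeks (≈42 days) ✓; site Boise ✗ (not Porto) → not eligible.
Transit Subsidy — status part-time ✓ (not excluded); service 632 days ≥ 180 days ✓; age 53 ≥ 18 ✓; site Boise ✗ (not Denver) → not eligible.
Sabbatical Program — status part-time ✓ (not excluded); service 632 days ≥ 12 months (≈360 days) ✓; site Boise ✗ (not Albany, Raleigh, or Pune) → not eligible.
Medical Plan — status part-time ✓ (not excluded); service 632 days < 3 years (≈1095 days) ✗ → not eligible.

Paid Family Leave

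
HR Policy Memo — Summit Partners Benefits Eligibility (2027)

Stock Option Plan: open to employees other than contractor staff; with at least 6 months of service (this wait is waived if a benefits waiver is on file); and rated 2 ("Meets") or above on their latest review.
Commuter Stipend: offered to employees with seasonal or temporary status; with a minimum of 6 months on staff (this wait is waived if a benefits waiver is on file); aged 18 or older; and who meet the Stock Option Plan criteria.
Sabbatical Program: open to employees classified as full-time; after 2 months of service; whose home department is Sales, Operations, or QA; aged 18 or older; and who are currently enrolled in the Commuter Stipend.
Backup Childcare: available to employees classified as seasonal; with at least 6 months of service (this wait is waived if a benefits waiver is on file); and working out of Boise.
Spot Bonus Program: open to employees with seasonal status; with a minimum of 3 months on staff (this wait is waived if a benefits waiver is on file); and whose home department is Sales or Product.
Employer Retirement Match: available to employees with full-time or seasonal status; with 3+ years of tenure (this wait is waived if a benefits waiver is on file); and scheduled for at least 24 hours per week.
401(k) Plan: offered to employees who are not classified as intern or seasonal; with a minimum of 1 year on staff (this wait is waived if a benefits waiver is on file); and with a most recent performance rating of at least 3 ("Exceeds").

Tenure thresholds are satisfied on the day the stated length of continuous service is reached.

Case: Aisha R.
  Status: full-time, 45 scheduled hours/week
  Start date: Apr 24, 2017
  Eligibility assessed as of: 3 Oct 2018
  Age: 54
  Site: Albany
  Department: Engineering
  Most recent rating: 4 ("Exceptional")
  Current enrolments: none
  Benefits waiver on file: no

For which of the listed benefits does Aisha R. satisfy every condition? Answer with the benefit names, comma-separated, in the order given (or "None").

Stock Option Plan, 401(k) Plan

Service from Apr 24, 2017 to 3 Oct 2018: 527 days.
Stock Option Plan — status full-time ✓ (not excluded); no waiver, service 527 days ≥ 6 months (≈180 days) ✓; rating 4 ≥ 2 ✓ → eligible.
Commuter Stipend — status full-time ✗ (requires seasonal or temporary) → not eligible.
Sabbatical Program — status full-time ✓; service 527 days ≥ 2 months (≈60 days) ✓; dept Engineering ✗ → not eligible.
Backup Childcare — status full-time ✗ (requires seasonal) → not eligible.
Spot Bonus Program — status full-time ✗ (requires seasonal) → not eligible.
Employer Retirement Match — status full-time ✓; no waiver, service 527 days < 3 years (≈1095 days) ✗ → not eligible.
401(k) Plan — status full-time ✓ (not excluded); no waiver, service 527 days ≥ 1 year (≈365 days) ✓; rating 4 ≥ 3 ✓ → eligible.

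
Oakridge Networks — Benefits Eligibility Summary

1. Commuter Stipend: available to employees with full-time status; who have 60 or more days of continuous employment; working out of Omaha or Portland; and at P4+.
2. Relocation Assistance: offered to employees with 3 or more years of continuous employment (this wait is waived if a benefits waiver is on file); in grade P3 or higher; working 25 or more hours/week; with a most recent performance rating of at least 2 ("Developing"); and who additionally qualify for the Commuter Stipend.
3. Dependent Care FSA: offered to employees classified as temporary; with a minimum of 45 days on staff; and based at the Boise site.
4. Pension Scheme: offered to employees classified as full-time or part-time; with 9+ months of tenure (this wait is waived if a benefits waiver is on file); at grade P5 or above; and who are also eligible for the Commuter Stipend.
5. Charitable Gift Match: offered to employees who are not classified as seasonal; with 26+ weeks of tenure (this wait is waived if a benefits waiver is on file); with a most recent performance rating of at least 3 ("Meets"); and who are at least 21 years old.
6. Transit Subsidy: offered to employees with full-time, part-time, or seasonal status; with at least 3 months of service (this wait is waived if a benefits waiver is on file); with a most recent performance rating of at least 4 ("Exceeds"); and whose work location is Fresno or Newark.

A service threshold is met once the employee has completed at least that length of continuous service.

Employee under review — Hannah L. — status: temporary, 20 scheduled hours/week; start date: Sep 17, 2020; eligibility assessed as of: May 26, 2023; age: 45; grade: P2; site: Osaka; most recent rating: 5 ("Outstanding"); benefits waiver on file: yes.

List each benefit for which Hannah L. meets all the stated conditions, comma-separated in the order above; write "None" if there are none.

Service from Sep 17, 2020 to May 26, 2023: 981 days.
Commuter Stipend — status temporary ✗ (requires full-time) → not eligible.
Relocation Assistance — benefits waiver on file ✓; grade P2 < P3 ✗ → not eligible.
Dependent Care FSA — status temporary ✓; service 981 days ≥ 45 days ✓; site Osaka ✗ (not Boise) → not eligible.
Pension Scheme — status temporary ✗ (requires full-time or part-time) → not eligible.
Charitable Gift Match — status temporary ✓ (not excluded); benefits waiver on file ✓; rating 5 ≥ 3 ✓; age 45 ≥ 21 ✓ → eligible.
Transit Subsidy — status temporary ✗ (requires full-time, part-time, or seasonal) → not eligible.

Charitable Gift Match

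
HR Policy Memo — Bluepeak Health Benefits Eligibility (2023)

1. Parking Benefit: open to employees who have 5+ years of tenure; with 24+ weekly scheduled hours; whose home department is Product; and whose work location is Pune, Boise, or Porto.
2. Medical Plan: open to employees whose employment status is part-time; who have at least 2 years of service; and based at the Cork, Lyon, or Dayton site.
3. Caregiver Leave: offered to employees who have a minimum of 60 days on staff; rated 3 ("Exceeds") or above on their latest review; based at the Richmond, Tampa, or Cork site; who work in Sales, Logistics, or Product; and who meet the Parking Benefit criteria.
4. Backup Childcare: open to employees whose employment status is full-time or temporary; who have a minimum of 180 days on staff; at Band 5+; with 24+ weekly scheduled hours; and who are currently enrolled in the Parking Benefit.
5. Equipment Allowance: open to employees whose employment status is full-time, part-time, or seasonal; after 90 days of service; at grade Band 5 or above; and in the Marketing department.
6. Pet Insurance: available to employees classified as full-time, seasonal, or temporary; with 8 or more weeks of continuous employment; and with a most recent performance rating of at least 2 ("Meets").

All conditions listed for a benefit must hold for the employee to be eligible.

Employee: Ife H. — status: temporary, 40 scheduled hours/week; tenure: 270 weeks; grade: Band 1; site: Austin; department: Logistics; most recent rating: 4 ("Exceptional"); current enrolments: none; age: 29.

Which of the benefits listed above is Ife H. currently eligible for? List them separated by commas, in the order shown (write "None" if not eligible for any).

Pet Insurance

Parking Benefit — service 270 weeks ≥ 5 years (≈1825 days) ✓; 40 hrs/wk ≥ 24 ✓; dept Logistics ✗ → not eligible.
Medical Plan — status temporary ✗ (requires part-time) → not eligible.
Caregiver Leave — service 270 weeks ≥ 60 days ✓; rating 4 ≥ 3 ✓; site Austin ✗ (not Richmond, Tampa, or Cork) → not eligible.
Backup Childcare — status temporary ✓; service 270 weeks ≥ 180 days ✓; grade Band 1 < Band 5 ✗ → not eligible.
Equipment Allowance — status temporary ✗ (requires full-time, part-time, or seasonal) → not eligible.
Pet Insurance — status temporary ✓; service 270 weeks ≥ 8 weeks ✓; rating 4 ≥ 2 ✓ → eligible.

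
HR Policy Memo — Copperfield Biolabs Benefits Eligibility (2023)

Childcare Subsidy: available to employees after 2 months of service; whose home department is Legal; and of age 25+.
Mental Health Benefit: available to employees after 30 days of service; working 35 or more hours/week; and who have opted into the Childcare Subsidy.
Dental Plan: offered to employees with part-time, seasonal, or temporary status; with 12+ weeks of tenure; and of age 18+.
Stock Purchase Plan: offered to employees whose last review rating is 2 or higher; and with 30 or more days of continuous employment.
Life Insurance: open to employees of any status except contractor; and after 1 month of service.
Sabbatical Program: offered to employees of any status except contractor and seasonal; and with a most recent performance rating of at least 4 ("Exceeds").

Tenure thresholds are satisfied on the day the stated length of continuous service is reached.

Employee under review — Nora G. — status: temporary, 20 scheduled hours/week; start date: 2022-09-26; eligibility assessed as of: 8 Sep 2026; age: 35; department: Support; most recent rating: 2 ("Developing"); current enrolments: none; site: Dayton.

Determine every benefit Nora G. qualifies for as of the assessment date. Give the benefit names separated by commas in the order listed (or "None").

Service from 2022-09-26 to 8 Sep 2026: 1443 days.
Childcare Subsidy — service 1443 days ≥ 2 months (≈60 days) ✓; dept Support ✗ → not eligible.
Mental Health Benefit — service 1443 days ≥ 30 days ✓; 20 hrs/wk < 35 ✗ → not eligible.
Dental Plan — status temporary ✓; service 1443 days ≥ 12 weeks (≈84 days) ✓; age 35 ≥ 18 ✓ → eligible.
Stock Purchase Plan — rating 2 ≥ 2 ✓; service 1443 days ≥ 30 days ✓ → eligible.
Life Insurance — status temporary ✓ (not excluded); service 1443 days ≥ 1 month (≈30 days) ✓ → eligible.
Sabbatical Program — status temporary ✓ (not excluded); rating 2 < 4 ✗ → not eligible.

Dental Plan, Stock Purchase Plan, Life Insurance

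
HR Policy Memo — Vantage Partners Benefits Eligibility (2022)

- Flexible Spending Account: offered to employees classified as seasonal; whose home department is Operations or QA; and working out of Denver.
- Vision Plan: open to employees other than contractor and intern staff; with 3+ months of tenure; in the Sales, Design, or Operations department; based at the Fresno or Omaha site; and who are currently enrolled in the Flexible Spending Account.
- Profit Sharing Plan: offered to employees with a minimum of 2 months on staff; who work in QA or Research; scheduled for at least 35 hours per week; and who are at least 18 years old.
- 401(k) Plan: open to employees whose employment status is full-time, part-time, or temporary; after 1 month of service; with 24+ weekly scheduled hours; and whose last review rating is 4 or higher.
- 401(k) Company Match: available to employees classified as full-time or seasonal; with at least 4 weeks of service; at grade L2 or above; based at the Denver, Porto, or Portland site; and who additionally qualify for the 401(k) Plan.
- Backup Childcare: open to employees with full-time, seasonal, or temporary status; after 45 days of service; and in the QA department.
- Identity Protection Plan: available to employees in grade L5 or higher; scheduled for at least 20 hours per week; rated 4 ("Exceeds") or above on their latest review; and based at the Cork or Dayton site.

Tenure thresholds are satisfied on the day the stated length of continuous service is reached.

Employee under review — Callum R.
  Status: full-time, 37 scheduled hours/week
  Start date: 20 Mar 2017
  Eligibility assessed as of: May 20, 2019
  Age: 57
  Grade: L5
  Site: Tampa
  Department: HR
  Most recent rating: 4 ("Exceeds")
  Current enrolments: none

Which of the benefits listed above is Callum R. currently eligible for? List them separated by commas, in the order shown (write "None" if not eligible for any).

Service from 20 Mar 2017 to May 20, 2019: 791 days.
Flexible Spending Account — status full-time ✗ (requires seasonal) → not eligible.
Vision Plan — status full-time ✓ (not excluded); service 791 days ≥ 3 months (≈90 days) ✓; dept HR ✗ → not eligible.
Profit Sharing Plan — service 791 days ≥ 2 months (≈60 days) ✓; dept HR ✗ → not eligible.
401(k) Plan — status full-time ✓; service 791 days ≥ 1 month (≈30 days) ✓; 37 hrs/wk ≥ 24 ✓; rating 4 ≥ 4 ✓ → eligible.
401(k) Company Match — status full-time ✓; service 791 days ≥ 4 weeks (≈28 days) ✓; grade L5 ≥ L2 ✓; site Tampa ✗ (not Denver, Porto, or Portland) → not eligible.
Backup Childcare — status full-time ✓; service 791 days ≥ 45 days ✓; dept HR ✗ → not eligible.
Identity Protection Plan — grade L5 ≥ L5 ✓; 37 hrs/wk ≥ 20 ✓; rating 4 ≥ 4 ✓; site Tampa ✗ (not Cork or Dayton) → not eligible.

401(k) Plan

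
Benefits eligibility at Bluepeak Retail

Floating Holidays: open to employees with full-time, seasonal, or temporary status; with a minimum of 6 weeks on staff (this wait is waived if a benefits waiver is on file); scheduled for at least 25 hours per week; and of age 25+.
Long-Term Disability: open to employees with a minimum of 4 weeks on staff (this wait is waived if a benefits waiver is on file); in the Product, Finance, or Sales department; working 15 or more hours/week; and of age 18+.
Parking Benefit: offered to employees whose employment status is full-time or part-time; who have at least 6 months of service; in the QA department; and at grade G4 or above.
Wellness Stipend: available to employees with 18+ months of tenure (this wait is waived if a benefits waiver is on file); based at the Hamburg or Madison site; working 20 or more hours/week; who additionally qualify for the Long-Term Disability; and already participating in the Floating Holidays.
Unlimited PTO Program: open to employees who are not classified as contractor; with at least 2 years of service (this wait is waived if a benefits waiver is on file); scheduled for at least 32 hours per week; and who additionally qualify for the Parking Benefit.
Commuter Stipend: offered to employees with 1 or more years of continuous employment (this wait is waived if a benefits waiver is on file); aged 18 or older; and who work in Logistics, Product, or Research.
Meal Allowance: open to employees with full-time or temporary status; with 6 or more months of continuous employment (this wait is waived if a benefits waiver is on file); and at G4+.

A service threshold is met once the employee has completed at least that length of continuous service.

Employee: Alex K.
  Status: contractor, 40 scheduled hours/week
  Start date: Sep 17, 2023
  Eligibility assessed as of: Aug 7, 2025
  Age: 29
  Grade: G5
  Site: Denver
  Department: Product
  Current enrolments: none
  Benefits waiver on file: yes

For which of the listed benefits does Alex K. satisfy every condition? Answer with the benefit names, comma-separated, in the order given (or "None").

Service from Sep 17, 2023 to Aug 7, 2025: 690 days.
Floating Holidays — status contractor ✗ (requires full-time, seasonal, or temporary) → not eligible.
Long-Term Disability — benefits waiver on file ✓; dept Product ✓; 40 hrs/wk ≥ 15 ✓; age 29 ≥ 18 ✓ → eligible.
Parking Benefit — status contractor ✗ (requires full-time or part-time) → not eligible.
Wellness Stipend — benefits waiver on file ✓; site Denver ✗ (not Hamburg or Madison) → not eligible.
Unlimited PTO Program — status contractor ✗ (excluded) → not eligible.
Commuter Stipend — benefits waiver on file ✓; age 29 ≥ 18 ✓; dept Product ✓ → eligible.
Meal Allowance — status contractor ✗ (requires full-time or temporary) → not eligible.

Long-Term Disability, Commuter Stipend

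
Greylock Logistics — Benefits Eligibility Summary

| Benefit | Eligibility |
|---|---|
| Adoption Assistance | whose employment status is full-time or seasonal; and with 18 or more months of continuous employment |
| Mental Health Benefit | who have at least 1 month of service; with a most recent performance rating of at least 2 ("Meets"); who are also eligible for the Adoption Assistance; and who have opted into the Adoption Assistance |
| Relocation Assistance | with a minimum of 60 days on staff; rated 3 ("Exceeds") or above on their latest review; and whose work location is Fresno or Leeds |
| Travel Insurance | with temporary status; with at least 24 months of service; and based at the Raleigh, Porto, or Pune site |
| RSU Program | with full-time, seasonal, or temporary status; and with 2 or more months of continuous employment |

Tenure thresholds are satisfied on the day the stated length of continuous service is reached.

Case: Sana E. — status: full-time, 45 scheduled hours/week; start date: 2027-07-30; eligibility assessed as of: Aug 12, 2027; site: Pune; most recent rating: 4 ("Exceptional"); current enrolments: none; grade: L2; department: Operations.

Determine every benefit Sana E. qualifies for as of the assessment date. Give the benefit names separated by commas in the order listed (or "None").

Service from 2027-07-30 to Aug 12, 2027: 13 days.
Adoption Assistance — status full-time ✓; service 13 days < 18 months (≈540 days) ✗ → not eligible.
Mental Health Benefit — service 13 days < 1 month (≈30 days) ✗ → not eligible.
Relocation Assistance — service 13 days < 60 days ✗ → not eligible.
Travel Insurance — status full-time ✗ (requires temporary) → not eligible.
RSU Program — status full-time ✓; service 13 days < 2 months (≈60 days) ✗ → not eligible.

None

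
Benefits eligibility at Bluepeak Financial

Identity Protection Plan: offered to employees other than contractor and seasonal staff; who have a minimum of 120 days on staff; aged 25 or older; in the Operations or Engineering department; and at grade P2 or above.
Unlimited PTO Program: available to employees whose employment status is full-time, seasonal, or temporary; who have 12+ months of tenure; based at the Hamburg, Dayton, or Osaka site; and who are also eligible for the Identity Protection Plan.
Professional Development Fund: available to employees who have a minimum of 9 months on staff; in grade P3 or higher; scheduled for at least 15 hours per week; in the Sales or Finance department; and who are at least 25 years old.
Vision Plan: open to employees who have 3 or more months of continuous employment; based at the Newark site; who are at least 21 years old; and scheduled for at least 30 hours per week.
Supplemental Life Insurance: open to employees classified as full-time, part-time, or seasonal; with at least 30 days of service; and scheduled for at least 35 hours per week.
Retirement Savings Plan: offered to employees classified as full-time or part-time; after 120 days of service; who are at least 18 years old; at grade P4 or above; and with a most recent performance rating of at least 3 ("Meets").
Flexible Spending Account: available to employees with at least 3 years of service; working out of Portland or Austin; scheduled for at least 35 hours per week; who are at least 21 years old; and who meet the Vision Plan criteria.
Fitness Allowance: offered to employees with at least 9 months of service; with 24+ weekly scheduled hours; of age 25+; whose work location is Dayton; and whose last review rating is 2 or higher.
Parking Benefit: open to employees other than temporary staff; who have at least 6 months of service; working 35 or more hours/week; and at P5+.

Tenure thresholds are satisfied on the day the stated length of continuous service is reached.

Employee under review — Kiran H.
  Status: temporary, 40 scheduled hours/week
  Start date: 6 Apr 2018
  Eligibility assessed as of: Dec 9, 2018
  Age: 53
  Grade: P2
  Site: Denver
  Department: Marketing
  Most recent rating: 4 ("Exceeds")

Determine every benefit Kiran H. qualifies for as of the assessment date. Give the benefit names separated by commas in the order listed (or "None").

None

Service from 6 Apr 2018 to Dec 9, 2018: 247 days.
Identity Protection Plan — status temporary ✓ (not excluded); service 247 days ≥ 120 days ✓; age 53 ≥ 25 ✓; dept Marketing ✗ → not eligible.
Unlimited PTO Program — status temporary ✓; service 247 days < 12 months (≈360 days) ✗ → not eligible.
Professional Development Fund — service 247 days < 9 months (≈270 days) ✗ → not eligible.
Vision Plan — service 247 days ≥ 3 months (≈90 days) ✓; site Denver ✗ (not Newark) → not eligible.
Supplemental Life Insurance — status temporary ✗ (requires full-time, part-time, or seasonal) → not eligible.
Retirement Savings Plan — status temporary ✗ (requires full-time or part-time) → not eligible.
Flexible Spending Account — service 247 days < 3 years (≈1095 days) ✗ → not eligible.
Fitness Allowance — service 247 days < 9 months (≈270 days) ✗ → not eligible.
Parking Benefit — status temporary ✗ (excluded) → not eligible.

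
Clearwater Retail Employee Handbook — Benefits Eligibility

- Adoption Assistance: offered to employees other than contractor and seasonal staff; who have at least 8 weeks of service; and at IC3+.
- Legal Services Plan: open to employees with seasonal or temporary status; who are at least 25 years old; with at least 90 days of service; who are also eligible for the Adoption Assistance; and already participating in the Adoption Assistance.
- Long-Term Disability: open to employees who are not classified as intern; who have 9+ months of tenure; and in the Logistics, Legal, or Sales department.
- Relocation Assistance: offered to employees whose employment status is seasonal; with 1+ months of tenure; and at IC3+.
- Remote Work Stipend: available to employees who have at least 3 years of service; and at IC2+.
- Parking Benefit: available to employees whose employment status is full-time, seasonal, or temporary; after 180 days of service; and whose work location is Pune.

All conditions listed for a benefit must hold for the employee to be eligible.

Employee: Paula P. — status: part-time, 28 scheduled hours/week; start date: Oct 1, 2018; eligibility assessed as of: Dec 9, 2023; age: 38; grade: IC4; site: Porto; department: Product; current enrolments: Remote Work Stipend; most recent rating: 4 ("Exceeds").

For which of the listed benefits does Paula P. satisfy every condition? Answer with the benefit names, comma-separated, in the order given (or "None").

Adoption Assistance, Remote Work Stipend

Service from Oct 1, 2018 to Dec 9, 2023: 1895 days.
Adoption Assistance — status part-time ✓ (not excluded); service 1895 days ≥ 8 weeks (≈56 days) ✓; grade IC4 ≥ IC3 ✓ → eligible.
Legal Services Plan — status part-time ✗ (requires seasonal or temporary) → not eligible.
Long-Term Disability — status part-time ✓ (not excluded); service 1895 days ≥ 9 months (≈270 days) ✓; dept Product ✗ → not eligible.
Relocation Assistance — status part-time ✗ (requires seasonal) → not eligible.
Remote Work Stipend — service 1895 days ≥ 3 years (≈1095 days) ✓; grade IC4 ≥ IC2 ✓ → eligible.
Parking Benefit — status part-time ✗ (requires full-time, seasonal, or temporary) → not eligible.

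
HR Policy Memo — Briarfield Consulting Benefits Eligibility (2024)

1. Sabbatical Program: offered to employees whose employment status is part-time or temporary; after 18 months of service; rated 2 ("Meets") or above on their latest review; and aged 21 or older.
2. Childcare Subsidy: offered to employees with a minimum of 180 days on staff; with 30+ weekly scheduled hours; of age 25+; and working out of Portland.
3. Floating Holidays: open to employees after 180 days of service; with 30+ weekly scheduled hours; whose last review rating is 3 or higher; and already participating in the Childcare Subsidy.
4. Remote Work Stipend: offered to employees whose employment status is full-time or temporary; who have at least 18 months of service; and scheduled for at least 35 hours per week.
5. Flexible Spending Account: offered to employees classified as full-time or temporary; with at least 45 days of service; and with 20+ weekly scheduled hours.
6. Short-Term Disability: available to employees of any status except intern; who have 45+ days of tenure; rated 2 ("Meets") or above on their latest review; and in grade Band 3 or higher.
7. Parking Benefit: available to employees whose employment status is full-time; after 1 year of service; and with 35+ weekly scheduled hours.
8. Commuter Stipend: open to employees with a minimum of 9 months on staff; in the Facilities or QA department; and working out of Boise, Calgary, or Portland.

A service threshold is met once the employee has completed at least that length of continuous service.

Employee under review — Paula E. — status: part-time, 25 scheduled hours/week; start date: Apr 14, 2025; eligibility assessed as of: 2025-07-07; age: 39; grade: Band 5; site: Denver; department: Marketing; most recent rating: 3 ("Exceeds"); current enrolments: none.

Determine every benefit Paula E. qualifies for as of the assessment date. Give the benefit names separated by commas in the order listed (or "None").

Short-Term Disability

Service from Apr 14, 2025 to 2025-07-07: 84 days.
Sabbatical Program — status part-time ✓; service 84 days < 18 months (≈540 days) ✗ → not eligible.
Childcare Subsidy — service 84 days < 180 days ✗ → not eligible.
Floating Holidays — service 84 days < 180 days ✗ → not eligible.
Remote Work Stipend — status part-time ✗ (requires full-time or temporary) → not eligible.
Flexible Spending Account — status part-time ✗ (requires full-time or temporary) → not eligible.
Short-Term Disability — status part-time ✓ (not excluded); service 84 days ≥ 45 days ✓; rating 3 ≥ 2 ✓; grade Band 5 ≥ Band 3 ✓ → eligible.
Parking Benefit — status part-time ✗ (requires full-time) → not eligible.
Commuter Stipend — service 84 days < 9 months (≈270 days) ✗ → not eligible.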